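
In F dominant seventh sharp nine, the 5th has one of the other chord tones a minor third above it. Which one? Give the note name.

Spelling the chord: F, A, C, Eb, G#.
The 5th is C. A minor third above C is Eb.
Eb is the chord's 7th.

Eb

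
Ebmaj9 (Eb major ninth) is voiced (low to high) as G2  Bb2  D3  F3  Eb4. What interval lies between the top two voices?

minor 7th

Those voices are F3 and Eb4.
From F to Eb: 10 semitones over a seventh = minor.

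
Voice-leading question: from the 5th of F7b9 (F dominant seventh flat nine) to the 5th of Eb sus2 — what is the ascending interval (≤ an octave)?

minor seventh

F7b9 (F dominant seventh flat nine) has C as its 5th, and Eb sus2 has Bb as its 5th.
7 letter names make it a seventh; at 10 semitones (a half step narrower than major) the quality is minor.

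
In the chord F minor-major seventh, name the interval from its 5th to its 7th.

The chord tones of Fm(maj7) are F, A♭, C, E.
That puts C below E.
Counting 3 letters and 4 half steps from C gives a major third.

major third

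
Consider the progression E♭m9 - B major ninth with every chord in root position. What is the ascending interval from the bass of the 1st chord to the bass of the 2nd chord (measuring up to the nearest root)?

The roots are E♭ and B.
5 letter names make it a fifth; at 8 semitones (a half step wider than perfect) the quality is augmented.

augmented 5th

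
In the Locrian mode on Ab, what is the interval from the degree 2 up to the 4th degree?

The scale runs Ab Bbb Cb Db Ebb Fb Gb.
So we need the interval from Bbb up to Db.
Counting 3 letters and 4 half steps from Bbb gives a major third.

M3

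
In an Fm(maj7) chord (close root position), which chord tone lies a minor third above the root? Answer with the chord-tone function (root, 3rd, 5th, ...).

Fm(maj7): F, A♭, C, E.
The root is F. A minor third above F is A♭.
A♭ is the chord's 3rd.

3rd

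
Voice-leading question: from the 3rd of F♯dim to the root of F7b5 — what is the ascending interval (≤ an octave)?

The 3rd of F♯dim is A; the root of F7b5 is F.
From A to F: 8 semitones over a sixth = minor.

minor sixth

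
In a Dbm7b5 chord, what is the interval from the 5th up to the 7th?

M3

Spelling the chord: Db, Fb, Abb, Cb.
That puts Abb below Cb.
From Abb to Cb is 4 semitones, exactly the major third.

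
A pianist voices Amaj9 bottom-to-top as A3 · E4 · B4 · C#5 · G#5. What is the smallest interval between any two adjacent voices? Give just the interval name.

Adjacent intervals: A3→E4 = perfect fifth; E4→B4 = perfect fifth; B4→C#5 = major second; C#5→G#5 = perfect fifth.
The smallest is B4 to C#5, a major second (2 semitones).

major second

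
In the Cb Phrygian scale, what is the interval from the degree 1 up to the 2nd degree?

m2

The scale runs Cb Dbb Ebb Fb Gb Abb Bbb.
The degree 1 is Cb and the 2nd scale degree is Dbb.
2 letter names make it a second; at 1 semitone (a half step narrower than major) the quality is minor.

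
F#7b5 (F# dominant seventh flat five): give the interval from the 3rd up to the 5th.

d3

Spelling the chord: F#, A#, C, E.
So we need the interval from A# up to C.
A# up to C is 2 semitones, a whole step narrower than a major third, so the interval is diminished.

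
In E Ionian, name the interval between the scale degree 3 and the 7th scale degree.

perfect fifth

Spelling E Ionian: E F♯ G♯ A B C♯ D♯.
Scale degree 3 = G♯; 7th degree = D♯.
G♯ up to D♯ spans 5 letter names and 7 semitones — a perfect fifth.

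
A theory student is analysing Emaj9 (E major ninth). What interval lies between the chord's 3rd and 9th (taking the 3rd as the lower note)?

minor 7th

Spelling the chord: E-G#-B-D#-F#.
3rd = G#; 9th = F#.
G# up to F# is 10 semitones, a half step narrower than a major seventh, so the interval is minor.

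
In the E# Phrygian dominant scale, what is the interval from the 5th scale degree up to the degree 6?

Spelling the E# Phrygian dominant scale: E# F# G## A# B# C# D#.
5th scale degree = B#; 6th degree = C#.
From B# to C#: 1 semitone over a second = minor.

minor 2nd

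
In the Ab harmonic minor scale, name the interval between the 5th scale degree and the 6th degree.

minor second

Spelling the Ab harmonic minor scale: Ab Bb Cb Db Eb Fb G.
5th scale degree = Eb; scale degree 6 = Fb.
From Eb to Fb: 1 semitone over a second = minor.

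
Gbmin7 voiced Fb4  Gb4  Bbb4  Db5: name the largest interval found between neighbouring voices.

major third

Adjacent intervals: Fb4→Gb4 = major second; Gb4→Bbb4 = minor third; Bbb4→Db5 = major third.
The largest is Bbb4 to Db5, a major third (4 semitones).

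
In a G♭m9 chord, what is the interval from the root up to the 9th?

G♭min9 is spelled G♭-B𝄫-D♭-F♭-A♭.
So we need the interval from G♭ up to A♭.
G♭ up to A♭ spans 9 letter names and 14 semitones — a major ninth.

major ninth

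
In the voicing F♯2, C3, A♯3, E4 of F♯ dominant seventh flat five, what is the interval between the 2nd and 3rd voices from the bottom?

augmented 6th

Those voices are C3 and A♯3.
From C to A♯: 10 semitones over a sixth = augmented.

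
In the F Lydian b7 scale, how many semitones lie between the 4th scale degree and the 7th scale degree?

4

The scale is F G A B C D E♭.
B up to E♭ is a diminished fourth — 4 semitones.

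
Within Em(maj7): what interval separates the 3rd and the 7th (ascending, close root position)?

EmM7 (E minor-major seventh): E G B D#.
That puts G below D#.
5 letter names make it a fifth; at 8 semitones (a half step wider than perfect) the quality is augmented.

augmented fifth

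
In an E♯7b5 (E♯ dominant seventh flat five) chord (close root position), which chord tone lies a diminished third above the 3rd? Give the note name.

B

E♯7b5 (E♯ dominant seventh flat five) is spelled E♯–G𝄪–B–D♯.
The 3rd is G𝄪. A diminished third above G𝄪 is B.
B is the chord's 5th.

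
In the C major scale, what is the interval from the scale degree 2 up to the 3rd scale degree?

major second

Spelling the C major scale: C D E F G A B.
So we need the interval from D up to E.
D up to E spans 2 letter names and 2 semitones — a major second.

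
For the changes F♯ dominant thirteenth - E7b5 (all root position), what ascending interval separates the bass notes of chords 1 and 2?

minor seventh

The roots are F♯ and E.
7 letter names make it a seventh; at 10 semitones (a half step narrower than major) the quality is minor.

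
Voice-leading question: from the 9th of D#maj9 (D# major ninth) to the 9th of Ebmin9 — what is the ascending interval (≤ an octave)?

D#maj9 (D# major ninth) has E# as its 9th, and Ebmin9 has F as its 9th.
From E# to F: 0 semitones over a second = diminished.

diminished 2nd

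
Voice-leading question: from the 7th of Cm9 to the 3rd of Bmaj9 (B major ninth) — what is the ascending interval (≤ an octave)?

The 7th of Cm9 is Bb; the 3rd of Bmaj9 (B major ninth) is D#.
3 letter names make it a third; at 5 semitones (a half step wider than major) the quality is augmented.

A3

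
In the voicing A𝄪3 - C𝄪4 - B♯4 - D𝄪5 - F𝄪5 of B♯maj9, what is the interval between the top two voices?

Those voices are D𝄪5 and F𝄪5.
From D𝄪 to F𝄪: 3 semitones over a third = minor.

minor third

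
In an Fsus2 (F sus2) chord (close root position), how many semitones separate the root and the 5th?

The chord tones of Fsus2 (F sus2) are F–G–C.
F to C is a perfect fifth: 7 semitones.

7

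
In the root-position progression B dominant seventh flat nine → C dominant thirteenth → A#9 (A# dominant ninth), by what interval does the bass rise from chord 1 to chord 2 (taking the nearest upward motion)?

The roots are B and C.
B up to C is 1 semitone, a half step narrower than a major second, so the interval is minor.

minor 2nd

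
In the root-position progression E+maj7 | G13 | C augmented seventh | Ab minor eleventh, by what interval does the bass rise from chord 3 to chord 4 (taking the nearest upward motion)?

minor sixth

The roots are C and Ab.
6 letter names make it a sixth; at 8 semitones (a half step narrower than major) the quality is minor.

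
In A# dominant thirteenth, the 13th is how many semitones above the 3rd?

The chord tones of A#13 (A# dominant thirteenth) are A#, C##, E#, G#, B#, F##.
C## to F## is a perfect eleventh: 17 semitones.

17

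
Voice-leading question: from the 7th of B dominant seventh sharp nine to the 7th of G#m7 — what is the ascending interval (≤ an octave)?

major sixth

The 7th of B dominant seventh sharp nine is A; the 7th of G#m7 is F#.
From A to F# is 9 semitones, exactly the major sixth.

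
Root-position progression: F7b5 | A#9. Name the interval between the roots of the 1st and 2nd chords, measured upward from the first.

The roots are F and A#.
3 letter names make it a third; at 5 semitones (a half step wider than major) the quality is augmented.

augmented 3rd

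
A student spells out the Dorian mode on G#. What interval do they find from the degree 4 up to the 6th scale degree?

M3

G# dorian: G# A# B C# D# E# F#.
So we need the interval from C# up to E#.
From C# to E# is 4 semitones, exactly the major third.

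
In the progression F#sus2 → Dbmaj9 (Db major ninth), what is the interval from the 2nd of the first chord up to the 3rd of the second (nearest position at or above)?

F#sus2 has G# as its 2nd, and Dbmaj9 (Db major ninth) has F as its 3rd.
7 letter names make it a seventh; at 9 semitones (a whole step narrower than major) the quality is diminished.

d7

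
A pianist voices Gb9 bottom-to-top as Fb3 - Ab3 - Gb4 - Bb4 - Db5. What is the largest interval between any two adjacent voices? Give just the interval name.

minor seventh

Adjacent intervals: Fb3→Ab3 = major third; Ab3→Gb4 = minor seventh; Gb4→Bb4 = major third; Bb4→Db5 = minor third.
The largest is Ab3 to Gb4, a minor seventh (10 semitones).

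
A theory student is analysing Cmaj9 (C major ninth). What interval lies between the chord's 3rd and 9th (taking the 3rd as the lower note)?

Cmaj9: C E G B D.
So we need the interval from E up to D.
7 letter names make it a seventh; at 10 semitones (a half step narrower than major) the quality is minor.

minor 7th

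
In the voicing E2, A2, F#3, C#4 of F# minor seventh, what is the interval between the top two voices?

P5

Those voices are F#3 and C#4.
F# up to C# spans 5 letter names and 7 semitones — a perfect fifth.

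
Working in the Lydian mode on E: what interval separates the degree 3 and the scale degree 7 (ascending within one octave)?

perfect 5th

Spelling the Lydian mode on E: E F# G# A# B C# D#.
The degree 3 is G# and the 7th degree is D#.
Counting 5 letters and 7 half steps from G# gives a perfect fifth.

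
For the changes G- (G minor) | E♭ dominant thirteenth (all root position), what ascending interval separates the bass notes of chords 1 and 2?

minor sixth

The roots are G and E♭.
From G to E♭: 8 semitones over a sixth = minor.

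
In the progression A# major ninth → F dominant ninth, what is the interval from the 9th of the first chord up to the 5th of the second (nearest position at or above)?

A# major ninth has B# as its 9th, and F dominant ninth has C as its 5th.
2 letter names make it a second; at 0 semitones (a whole step narrower than major) the quality is diminished.

diminished 2nd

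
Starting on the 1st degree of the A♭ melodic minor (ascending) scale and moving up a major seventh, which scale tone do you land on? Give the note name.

G

The scale is A♭ B♭ C♭ D♭ E♭ F G.
The 1st degree is A♭; a major seventh above that is G — scale degree 7.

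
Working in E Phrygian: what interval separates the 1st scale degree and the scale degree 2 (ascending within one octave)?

minor 2nd

The scale runs E F G A B C D.
The 1st scale degree is E and the 2nd scale degree is F.
2 letter names make it a second; at 1 semitone (a half step narrower than major) the quality is minor.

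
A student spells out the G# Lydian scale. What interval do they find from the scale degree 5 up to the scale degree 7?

major 3rd

The scale runs G# A# B# C## D# E# F##.
The scale degree 5 is D# and the scale degree 7 is F##.
D# up to F## spans 3 letter names and 4 semitones — a major third.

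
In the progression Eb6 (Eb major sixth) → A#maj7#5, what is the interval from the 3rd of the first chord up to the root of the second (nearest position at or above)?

Eb6 (Eb major sixth) has G as its 3rd, and A#maj7#5 has A# as its root.
From G to A#: 3 semitones over a second = augmented.

augmented second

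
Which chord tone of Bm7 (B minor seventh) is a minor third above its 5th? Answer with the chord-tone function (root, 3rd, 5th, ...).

Bm7 is spelled B D F# A.
The 5th is F#. A minor third above F# is A.
A is the chord's 7th.

7th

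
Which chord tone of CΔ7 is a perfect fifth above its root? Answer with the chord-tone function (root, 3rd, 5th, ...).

5th

The chord tones of CΔ7 (C major seventh) are C E G B.
The root is C. A perfect fifth above C is G.
G is the chord's 5th.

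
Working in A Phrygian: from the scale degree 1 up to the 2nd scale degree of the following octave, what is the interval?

The scale runs A Bb C D E F G.
So we need the interval from A up to Bb.
9 letter names make it a ninth; at 13 semitones (a half step narrower than major) the quality is minor.

minor 9th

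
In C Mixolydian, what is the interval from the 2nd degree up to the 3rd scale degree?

major second

Spelling C Mixolydian: C D E F G A B♭.
The 2nd degree is D and the 3rd scale degree is E.
D up to E spans 2 letter names and 2 semitones — a major second.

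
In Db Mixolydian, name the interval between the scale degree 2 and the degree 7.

minor sixth

The scale runs Db Eb F Gb Ab Bb Cb.
That puts Eb below Cb.
From Eb to Cb: 8 semitones over a sixth = minor.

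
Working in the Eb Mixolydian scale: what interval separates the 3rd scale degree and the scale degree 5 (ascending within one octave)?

Eb mixolydian: Eb F G Ab Bb C Db.
That puts G below Bb.
G up to Bb is 3 semitones, a half step narrower than a major third, so the interval is minor.

minor third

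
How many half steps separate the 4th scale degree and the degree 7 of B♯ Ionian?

6

The scale is B♯ C𝄪 D𝄪 E♯ F𝄪 G𝄪 A𝄪.
E♯ up to A𝄪 is an augmented fourth — 6 semitones.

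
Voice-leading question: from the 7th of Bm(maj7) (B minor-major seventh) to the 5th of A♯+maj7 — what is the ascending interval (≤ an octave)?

augmented fifth

The 7th of Bm(maj7) (B minor-major seventh) is A♯; the 5th of A♯+maj7 is E𝄪.
From A♯ to E𝄪: 8 semitones over a fifth = augmented.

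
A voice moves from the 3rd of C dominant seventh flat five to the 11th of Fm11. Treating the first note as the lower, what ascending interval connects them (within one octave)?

d5

C dominant seventh flat five has E as its 3rd, and Fm11 has Bb as its 11th.
E up to Bb is 6 semitones, a half step narrower than a perfect fifth, so the interval is diminished.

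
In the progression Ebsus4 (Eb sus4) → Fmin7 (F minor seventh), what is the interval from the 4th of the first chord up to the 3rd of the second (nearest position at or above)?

Ebsus4 (Eb sus4) has Ab as its 4th, and Fmin7 (F minor seventh) has Ab as its 3rd.
Counting 1 letters and 0 half steps from Ab gives a perfect unison.

perfect 1st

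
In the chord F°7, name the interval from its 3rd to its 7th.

diminished fifth

Fdim7: F-A♭-C♭-E𝄫.
So we need the interval from A♭ up to E𝄫.
A♭ up to E𝄫 is 6 semitones, a half step narrower than a perfect fifth, so the interval is diminished.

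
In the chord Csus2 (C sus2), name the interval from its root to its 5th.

Spelling the chord: C–D–G.
That puts C below G.
From C to G is 7 semitones, exactly the perfect fifth.

perfect fifth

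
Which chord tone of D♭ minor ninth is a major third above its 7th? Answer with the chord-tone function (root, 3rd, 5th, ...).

9th

D♭m9 is spelled D♭-F♭-A♭-C♭-E♭.
The 7th is C♭. A major third above C♭ is E♭.
E♭ is the chord's 9th.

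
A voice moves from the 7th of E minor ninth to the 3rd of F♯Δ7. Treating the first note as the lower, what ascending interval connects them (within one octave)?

augmented fifth

The 7th of E minor ninth is D; the 3rd of F♯Δ7 is A♯.
5 letter names make it a fifth; at 8 semitones (a half step wider than perfect) the quality is augmented.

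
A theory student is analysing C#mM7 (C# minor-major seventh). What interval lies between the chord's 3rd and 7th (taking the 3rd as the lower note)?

augmented fifth

Spelling the chord: C#-E-G#-B#.
3rd = E; 7th = B#.
E up to B# is 8 semitones, a half step wider than a perfect fifth, so the interval is augmented.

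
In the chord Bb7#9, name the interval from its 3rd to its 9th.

The chord tones of Bb7#9 are Bb-D-F-Ab-C#.
The 3rd is D and the 9th is C#.
D up to C# spans 7 letter names and 11 semitones — a major seventh.

major seventh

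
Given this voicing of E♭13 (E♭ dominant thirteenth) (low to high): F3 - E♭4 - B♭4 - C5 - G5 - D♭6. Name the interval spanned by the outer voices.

The outer voices are F3 and D♭6.
20 letter names make it a 20th; at 32 semitones (a half step narrower than major) the quality is minor.

minor 20th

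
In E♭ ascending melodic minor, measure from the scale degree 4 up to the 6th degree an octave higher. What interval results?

E♭ melodic minor: E♭ F G♭ A♭ B♭ C D.
That puts A♭ below C.
From A♭ to C is 16 semitones, exactly the major tenth.

major tenth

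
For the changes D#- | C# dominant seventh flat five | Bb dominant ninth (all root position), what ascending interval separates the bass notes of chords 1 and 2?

The roots are D# and C#.
From D# to C#: 10 semitones over a seventh = minor.

m7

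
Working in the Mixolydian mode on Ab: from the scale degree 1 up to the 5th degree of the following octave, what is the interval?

The scale runs Ab Bb C Db Eb F Gb.
That puts Ab below Eb.
Ab up to Eb spans 12 letter names and 19 semitones — a perfect twelfth.

perfect 12th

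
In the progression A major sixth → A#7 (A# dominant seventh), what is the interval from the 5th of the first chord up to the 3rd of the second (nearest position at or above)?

The 5th of A major sixth is E; the 3rd of A#7 (A# dominant seventh) is C##.
From E to C##: 10 semitones over a sixth = augmented.

augmented sixth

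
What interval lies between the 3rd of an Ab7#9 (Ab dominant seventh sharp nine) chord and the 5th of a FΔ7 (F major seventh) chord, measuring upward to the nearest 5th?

P1

Ab7#9 (Ab dominant seventh sharp nine) has C as its 3rd, and FΔ7 (F major seventh) has C as its 5th.
From C to C is 0 semitones, exactly the perfect unison.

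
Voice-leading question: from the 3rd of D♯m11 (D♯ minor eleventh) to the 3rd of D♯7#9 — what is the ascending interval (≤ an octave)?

augmented unison

D♯m11 (D♯ minor eleventh) has F♯ as its 3rd, and D♯7#9 has F𝄪 as its 3rd.
From F♯ to F𝄪: 1 semitone over a unison = augmented.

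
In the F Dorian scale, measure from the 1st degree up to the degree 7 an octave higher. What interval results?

minor fourteenth

Spelling the F Dorian scale: F G Ab Bb C D Eb.
1st degree = F; 7th scale degree (up an octave) = Eb.
14 letter names make it a fourteenth; at 22 semitones (a half step narrower than major) the quality is minor.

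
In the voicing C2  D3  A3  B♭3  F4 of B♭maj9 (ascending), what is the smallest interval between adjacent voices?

Adjacent intervals: C2→D3 = major ninth; D3→A3 = perfect fifth; A3→B♭3 = minor second; B♭3→F4 = perfect fifth.
The smallest is A3 to B♭3, a minor second (1 semitone).

minor second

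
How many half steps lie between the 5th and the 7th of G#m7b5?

The chord tones of G#m7b5 (G# half-diminished seventh) are G#-B-D-F#.
D to F# is a major third: 4 semitones.

4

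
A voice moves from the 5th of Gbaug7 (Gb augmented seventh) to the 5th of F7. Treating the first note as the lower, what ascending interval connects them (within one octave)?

minor seventh

The 5th of Gbaug7 (Gb augmented seventh) is D; the 5th of F7 is C.
D up to C is 10 semitones, a half step narrower than a major seventh, so the interval is minor.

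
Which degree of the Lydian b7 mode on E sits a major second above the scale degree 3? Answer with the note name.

The scale is E F# G# A# B C# D.
The scale degree 3 is G#; a major second above that is A# — scale degree 4.

A#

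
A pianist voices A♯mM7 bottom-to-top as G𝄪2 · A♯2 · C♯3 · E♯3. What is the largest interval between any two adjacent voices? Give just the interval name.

Adjacent intervals: G𝄪2→A♯2 = minor second; A♯2→C♯3 = minor third; C♯3→E♯3 = major third.
The largest is C♯3 to E♯3, a major third (4 semitones).

M3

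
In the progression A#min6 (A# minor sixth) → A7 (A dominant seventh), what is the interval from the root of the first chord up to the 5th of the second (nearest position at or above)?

The root of A#min6 (A# minor sixth) is A#; the 5th of A7 (A dominant seventh) is E.
A# up to E is 6 semitones, a half step narrower than a perfect fifth, so the interval is diminished.

diminished fifth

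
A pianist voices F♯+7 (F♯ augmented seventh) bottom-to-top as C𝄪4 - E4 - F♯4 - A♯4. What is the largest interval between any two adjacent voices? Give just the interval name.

Adjacent intervals: C𝄪4→E4 = diminished third; E4→F♯4 = major second; F♯4→A♯4 = major third.
The largest is F♯4 to A♯4, a major third (4 semitones).

major 3rd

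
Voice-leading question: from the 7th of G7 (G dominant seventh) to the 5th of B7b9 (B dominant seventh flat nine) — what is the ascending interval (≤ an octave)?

G7 (G dominant seventh) has F as its 7th, and B7b9 (B dominant seventh flat nine) has F# as its 5th.
From F to F#: 1 semitone over a unison = augmented.

A1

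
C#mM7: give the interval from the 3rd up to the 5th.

C# minor-major seventh is spelled C#-E-G#-B#.
The 3rd is E and the 5th is G#.
From E to G# is 4 semitones, exactly the major third.

major third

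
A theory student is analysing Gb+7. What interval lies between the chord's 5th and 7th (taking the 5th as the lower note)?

Gb7#5 is spelled Gb–Bb–D–Fb.
5th = D; 7th = Fb.
D up to Fb is 2 semitones, a whole step narrower than a major third, so the interval is diminished.

diminished third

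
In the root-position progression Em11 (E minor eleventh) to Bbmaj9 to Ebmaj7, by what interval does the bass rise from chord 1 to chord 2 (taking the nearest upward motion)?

The roots are E and Bb.
5 letter names make it a fifth; at 6 semitones (a half step narrower than perfect) the quality is diminished.

d5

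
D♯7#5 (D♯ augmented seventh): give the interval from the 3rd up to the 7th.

diminished fifth

D♯7#5 (D♯ augmented seventh): D♯–F𝄪–A𝄪–C♯.
The 3rd is F𝄪 and the 7th is C♯.
From F𝄪 to C♯: 6 semitones over a fifth = diminished.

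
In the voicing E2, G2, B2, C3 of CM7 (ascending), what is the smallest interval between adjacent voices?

Adjacent intervals: E2→G2 = minor third; G2→B2 = major third; B2→C3 = minor second.
The smallest is B2 to C3, a minor second (1 semitone).

minor second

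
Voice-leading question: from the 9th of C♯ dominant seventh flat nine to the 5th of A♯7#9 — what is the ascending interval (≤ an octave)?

C♯ dominant seventh flat nine has D as its 9th, and A♯7#9 has E♯ as its 5th.
From D to E♯: 3 semitones over a second = augmented.

augmented 2nd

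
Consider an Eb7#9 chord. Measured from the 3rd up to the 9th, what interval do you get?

Eb dominant seventh sharp nine: Eb G Bb Db F#.
3rd = G; 9th = F#.
Counting 7 letters and 11 half steps from G gives a major seventh.

major 7th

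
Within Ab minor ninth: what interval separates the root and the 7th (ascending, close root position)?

Spelling the chord: Ab–Cb–Eb–Gb–Bb.
The root is Ab and the 7th is Gb.
Ab up to Gb is 10 semitones, a half step narrower than a major seventh, so the interval is minor.

minor 7th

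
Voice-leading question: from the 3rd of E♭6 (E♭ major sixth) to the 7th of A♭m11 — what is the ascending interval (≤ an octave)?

The 3rd of E♭6 (E♭ major sixth) is G; the 7th of A♭m11 is G♭.
From G to G♭: 11 semitones over an octave = diminished.

diminished 8th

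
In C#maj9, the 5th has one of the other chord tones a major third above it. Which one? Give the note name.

B#

C#maj9 (C# major ninth): C#-E#-G#-B#-D#.
The 5th is G#. A major third above G# is B#.
B# is the chord's 7th.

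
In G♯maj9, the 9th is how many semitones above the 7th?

The chord tones of G♯ major ninth are G♯-B♯-D♯-F𝄪-A♯.
F𝄪 to A♯ is a minor third: 3 semitones.

3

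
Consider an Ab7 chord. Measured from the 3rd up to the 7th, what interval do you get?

diminished 5th

The chord tones of Ab7 are Ab–C–Eb–Gb.
3rd = C; 7th = Gb.
5 letter names make it a fifth; at 6 semitones (a half step narrower than perfect) the quality is diminished.
This 3–7 tritone is the characteristic tension at the heart of the dominant sound.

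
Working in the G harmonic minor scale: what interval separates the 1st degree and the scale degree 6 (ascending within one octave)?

The scale runs G A Bb C D Eb F#.
That puts G below Eb.
From G to Eb: 8 semitones over a sixth = minor.

minor 6th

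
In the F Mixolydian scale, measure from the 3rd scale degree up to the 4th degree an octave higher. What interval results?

F mixolydian: F G A B♭ C D E♭.
The 3rd scale degree is A and the degree 4 (up an octave) is B♭.
9 letter names make it a ninth; at 13 semitones (a half step narrower than major) the quality is minor.

minor 9th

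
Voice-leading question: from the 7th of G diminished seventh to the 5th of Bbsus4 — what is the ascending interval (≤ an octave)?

augmented unison

The 7th of G diminished seventh is Fb; the 5th of Bbsus4 is F.
Fb up to F is 1 semitone, a half step wider than a perfect unison, so the interval is augmented.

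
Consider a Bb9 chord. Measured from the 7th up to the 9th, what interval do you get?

Bb9: Bb-D-F-Ab-C.
The 7th is Ab and the 9th is C.
Counting 3 letters and 4 half steps from Ab gives a major third.

major 3rd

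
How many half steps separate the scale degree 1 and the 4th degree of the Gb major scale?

5

The scale is Gb Ab Bb Cb Db Eb F.
Gb up to Cb is a perfect fourth — 5 semitones.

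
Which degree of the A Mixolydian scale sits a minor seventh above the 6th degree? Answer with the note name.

E

The scale is A B C♯ D E F♯ G.
The 6th degree is F♯; a minor seventh above that is E — scale degree 5.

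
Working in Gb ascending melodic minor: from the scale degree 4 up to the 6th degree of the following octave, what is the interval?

M10

The scale runs Gb Ab Bbb Cb Db Eb F.
That puts Cb below Eb.
From Cb to Eb is 16 semitones, exactly the major tenth.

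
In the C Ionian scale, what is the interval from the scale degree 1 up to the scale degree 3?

M3

The scale runs C D E F G A B.
So we need the interval from C up to E.
From C to E is 4 semitones, exactly the major third.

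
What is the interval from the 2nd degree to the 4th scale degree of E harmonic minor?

The scale runs E F♯ G A B C D♯.
2nd degree = F♯; degree 4 = A.
F♯ up to A is 3 semitones, a half step narrower than a major third, so the interval is minor.

minor 3rd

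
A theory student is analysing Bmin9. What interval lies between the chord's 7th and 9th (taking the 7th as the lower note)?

major third

Spelling the chord: B-D-F#-A-C#.
7th = A; 9th = C#.
A up to C# spans 3 letter names and 4 semitones — a major third.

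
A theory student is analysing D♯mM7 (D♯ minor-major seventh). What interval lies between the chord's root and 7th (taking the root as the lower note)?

M7

Spelling the chord: D♯ F♯ A♯ C𝄪.
That puts D♯ below C𝄪.
From D♯ to C𝄪 is 11 semitones, exactly the major seventh.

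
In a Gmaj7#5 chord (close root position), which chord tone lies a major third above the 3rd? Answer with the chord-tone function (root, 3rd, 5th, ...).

5th

G augmented major seventh is spelled G–B–D#–F#.
The 3rd is B. A major third above B is D#.
D# is the chord's 5th.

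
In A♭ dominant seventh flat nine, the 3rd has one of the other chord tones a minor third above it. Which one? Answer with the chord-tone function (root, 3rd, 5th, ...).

5th

A♭7b9 (A♭ dominant seventh flat nine) is spelled A♭–C–E♭–G♭–B𝄫.
The 3rd is C. A minor third above C is E♭.
E♭ is the chord's 5th.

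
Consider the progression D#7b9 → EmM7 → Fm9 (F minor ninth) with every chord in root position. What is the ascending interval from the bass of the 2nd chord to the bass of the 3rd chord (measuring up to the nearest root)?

minor second

The roots are E and F.
E up to F is 1 semitone, a half step narrower than a major second, so the interval is minor.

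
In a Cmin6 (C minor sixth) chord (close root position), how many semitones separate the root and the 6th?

Cmin6 is spelled C, Eb, G, A.
C to A is a major sixth: 9 semitones.

9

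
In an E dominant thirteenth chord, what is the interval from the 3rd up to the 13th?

perfect eleventh

Spelling the chord: E-G♯-B-D-F♯-C♯.
The 3rd is G♯ and the 13th is C♯.
Counting 11 letters and 17 half steps from G♯ gives a perfect eleventh.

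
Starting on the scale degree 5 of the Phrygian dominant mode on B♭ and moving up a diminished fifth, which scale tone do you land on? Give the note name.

The scale is B♭ C♭ D E♭ F G♭ A♭.
The scale degree 5 is F; a diminished fifth above that is C♭ — scale degree 2.

Cb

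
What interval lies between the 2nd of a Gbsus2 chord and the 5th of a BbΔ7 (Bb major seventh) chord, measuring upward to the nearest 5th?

major 6th

The 2nd of Gbsus2 is Ab; the 5th of BbΔ7 (Bb major seventh) is F.
Counting 6 letters and 9 half steps from Ab gives a major sixth.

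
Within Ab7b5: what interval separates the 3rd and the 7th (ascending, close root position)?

Spelling the chord: Ab-C-Ebb-Gb.
3rd = C; 7th = Gb.
From C to Gb: 6 semitones over a fifth = diminished.
That tritone between 3rd and 7th is what gives the dominant seventh its pull toward resolution.

diminished fifth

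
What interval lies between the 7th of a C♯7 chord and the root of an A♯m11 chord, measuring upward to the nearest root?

C♯7 has B as its 7th, and A♯m11 has A♯ as its root.
Counting 7 letters and 11 half steps from B gives a major seventh.

major seventh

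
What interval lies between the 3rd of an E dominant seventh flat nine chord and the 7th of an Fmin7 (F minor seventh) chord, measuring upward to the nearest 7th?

diminished 6th

The 3rd of E dominant seventh flat nine is G#; the 7th of Fmin7 (F minor seventh) is Eb.
6 letter names make it a sixth; at 7 semitones (a whole step narrower than major) the quality is diminished.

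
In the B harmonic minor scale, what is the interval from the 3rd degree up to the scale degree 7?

B harmonic minor: B C# D E F# G A#.
That puts D below A#.
From D to A#: 8 semitones over a fifth = augmented.

augmented 5th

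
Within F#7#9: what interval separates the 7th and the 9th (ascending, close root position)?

F#7#9: F#-A#-C#-E-G##.
So we need the interval from E up to G##.
From E to G##: 5 semitones over a third = augmented.

augmented third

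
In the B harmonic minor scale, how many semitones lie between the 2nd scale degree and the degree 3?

The scale is B C♯ D E F♯ G A♯.
C♯ up to D is a minor second — 1 semitone.

1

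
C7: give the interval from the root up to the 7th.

m7

The chord tones of C dominant seventh are C, E, G, Bb.
The root is C and the 7th is Bb.
C up to Bb is 10 semitones, a half step narrower than a major seventh, so the interval is minor.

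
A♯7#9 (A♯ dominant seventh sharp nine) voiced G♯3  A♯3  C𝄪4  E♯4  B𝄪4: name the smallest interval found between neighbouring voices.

Adjacent intervals: G♯3→A♯3 = major second; A♯3→C𝄪4 = major third; C𝄪4→E♯4 = minor third; E♯4→B𝄪4 = augmented fifth.
The smallest is G♯3 to A♯3, a major second (2 semitones).

major second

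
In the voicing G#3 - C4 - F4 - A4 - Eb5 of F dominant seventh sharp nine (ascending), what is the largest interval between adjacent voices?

Adjacent intervals: G#3→C4 = diminished fourth; C4→F4 = perfect fourth; F4→A4 = major third; A4→Eb5 = diminished fifth.
The largest is A4 to Eb5, a diminished fifth (6 semitones).

diminished fifth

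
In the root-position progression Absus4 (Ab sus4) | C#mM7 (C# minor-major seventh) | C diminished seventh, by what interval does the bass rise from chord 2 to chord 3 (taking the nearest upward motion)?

The roots are C# and C.
8 letter names make it an octave; at 11 semitones (a half step narrower than perfect) the quality is diminished.

diminished 8th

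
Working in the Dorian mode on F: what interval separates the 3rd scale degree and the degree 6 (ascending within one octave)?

augmented 4th

Spelling the Dorian mode on F: F G Ab Bb C D Eb.
So we need the interval from Ab up to D.
From Ab to D: 6 semitones over a fourth = augmented.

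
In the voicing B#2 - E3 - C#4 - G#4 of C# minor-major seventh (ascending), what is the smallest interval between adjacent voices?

diminished fourth

Adjacent intervals: B#2→E3 = diminished fourth; E3→C#4 = major sixth; C#4→G#4 = perfect fifth.
The smallest is B#2 to E3, a diminished fourth (4 semitones).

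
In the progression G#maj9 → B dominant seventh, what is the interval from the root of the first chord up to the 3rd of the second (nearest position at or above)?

perfect 5th

G#maj9 has G# as its root, and B dominant seventh has D# as its 3rd.
G# up to D# spans 5 letter names and 7 semitones — a perfect fifth.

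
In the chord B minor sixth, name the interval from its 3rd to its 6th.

Bmin6: B D F♯ G♯.
That puts D below G♯.
From D to G♯: 6 semitones over a fourth = augmented.

augmented fourth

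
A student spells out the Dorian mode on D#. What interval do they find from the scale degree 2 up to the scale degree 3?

minor 2nd

The scale runs D# E# F# G# A# B# C#.
So we need the interval from E# up to F#.
E# up to F# is 1 semitone, a half step narrower than a major second, so the interval is minor.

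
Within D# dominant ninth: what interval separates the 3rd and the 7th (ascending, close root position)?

diminished fifth

D#9 (D# dominant ninth): D#-F##-A#-C#-E#.
So we need the interval from F## up to C#.
From F## to C#: 6 semitones over a fifth = diminished.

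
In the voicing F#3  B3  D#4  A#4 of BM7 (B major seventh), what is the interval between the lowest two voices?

perfect fourth

Those voices are F#3 and B3.
Counting 4 letters and 5 half steps from F# gives a perfect fourth.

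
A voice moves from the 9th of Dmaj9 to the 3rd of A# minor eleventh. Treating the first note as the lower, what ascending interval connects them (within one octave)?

M6

Dmaj9 has E as its 9th, and A# minor eleventh has C# as its 3rd.
From E to C# is 9 semitones, exactly the major sixth.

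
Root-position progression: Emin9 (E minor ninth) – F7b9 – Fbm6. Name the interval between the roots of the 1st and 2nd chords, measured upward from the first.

The roots are E and F.
E up to F is 1 semitone, a half step narrower than a major second, so the interval is minor.

minor second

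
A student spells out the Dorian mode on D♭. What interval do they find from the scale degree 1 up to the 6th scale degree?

major sixth

Spelling the Dorian mode on D♭: D♭ E♭ F♭ G♭ A♭ B♭ C♭.
That puts D♭ below B♭.
Counting 6 letters and 9 half steps from D♭ gives a major sixth.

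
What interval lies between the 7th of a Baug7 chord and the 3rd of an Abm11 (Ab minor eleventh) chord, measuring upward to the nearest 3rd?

The 7th of Baug7 is A; the 3rd of Abm11 (Ab minor eleventh) is Cb.
A up to Cb is 2 semitones, a whole step narrower than a major third, so the interval is diminished.

diminished third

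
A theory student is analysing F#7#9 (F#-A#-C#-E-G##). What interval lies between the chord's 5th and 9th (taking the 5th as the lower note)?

augmented fifth

That puts C# below G##.
From C# to G##: 8 semitones over a fifth = augmented.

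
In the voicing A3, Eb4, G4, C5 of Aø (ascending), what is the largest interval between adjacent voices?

d5

Adjacent intervals: A3→Eb4 = diminished fifth; Eb4→G4 = major third; G4→C5 = perfect fourth.
The largest is A3 to Eb4, a diminished fifth (6 semitones).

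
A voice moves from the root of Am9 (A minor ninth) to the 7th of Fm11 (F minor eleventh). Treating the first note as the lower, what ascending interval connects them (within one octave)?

d5

The root of Am9 (A minor ninth) is A; the 7th of Fm11 (F minor eleventh) is E♭.
From A to E♭: 6 semitones over a fifth = diminished.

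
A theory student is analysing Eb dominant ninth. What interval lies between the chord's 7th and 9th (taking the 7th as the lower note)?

Eb9 (Eb dominant ninth): Eb, G, Bb, Db, F.
The 7th is Db and the 9th is F.
Db up to F spans 3 letter names and 4 semitones — a major third.

major third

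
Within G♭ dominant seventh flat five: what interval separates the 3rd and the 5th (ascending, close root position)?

G♭ dominant seventh flat five is spelled G♭, B♭, D𝄫, F♭.
3rd = B♭; 5th = D𝄫.
B♭ up to D𝄫 is 2 semitones, a whole step narrower than a major third, so the interval is diminished.

diminished third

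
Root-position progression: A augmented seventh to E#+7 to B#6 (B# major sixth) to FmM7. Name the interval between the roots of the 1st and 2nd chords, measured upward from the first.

The roots are A and E#.
5 letter names make it a fifth; at 8 semitones (a half step wider than perfect) the quality is augmented.

augmented fifth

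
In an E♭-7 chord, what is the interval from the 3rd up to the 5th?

major third

The chord tones of E♭m7 are E♭–G♭–B♭–D♭.
The 3rd is G♭ and the 5th is B♭.
Counting 3 letters and 4 half steps from G♭ gives a major third.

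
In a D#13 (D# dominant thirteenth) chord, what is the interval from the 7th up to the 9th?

D#13 (D# dominant thirteenth) is spelled D#, F##, A#, C#, E#, B#.
That puts C# below E#.
C# up to E# spans 3 letter names and 4 semitones — a major third.

major third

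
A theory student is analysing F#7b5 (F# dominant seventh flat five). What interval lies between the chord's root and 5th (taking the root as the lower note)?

diminished 5th

The chord tones of F#7b5 (F# dominant seventh flat five) are F#–A#–C–E.
So we need the interval from F# up to C.
From F# to C: 6 semitones over a fifth = diminished.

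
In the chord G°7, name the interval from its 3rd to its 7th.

d5

G°7 (G diminished seventh): G, Bb, Db, Fb.
That puts Bb below Fb.
Bb up to Fb is 6 semitones, a half step narrower than a perfect fifth, so the interval is diminished.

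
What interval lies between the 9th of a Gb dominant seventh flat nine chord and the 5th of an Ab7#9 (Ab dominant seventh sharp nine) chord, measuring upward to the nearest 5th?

augmented fifth

The 9th of Gb dominant seventh flat nine is Abb; the 5th of Ab7#9 (Ab dominant seventh sharp nine) is Eb.
5 letter names make it a fifth; at 8 semitones (a half step wider than perfect) the quality is augmented.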